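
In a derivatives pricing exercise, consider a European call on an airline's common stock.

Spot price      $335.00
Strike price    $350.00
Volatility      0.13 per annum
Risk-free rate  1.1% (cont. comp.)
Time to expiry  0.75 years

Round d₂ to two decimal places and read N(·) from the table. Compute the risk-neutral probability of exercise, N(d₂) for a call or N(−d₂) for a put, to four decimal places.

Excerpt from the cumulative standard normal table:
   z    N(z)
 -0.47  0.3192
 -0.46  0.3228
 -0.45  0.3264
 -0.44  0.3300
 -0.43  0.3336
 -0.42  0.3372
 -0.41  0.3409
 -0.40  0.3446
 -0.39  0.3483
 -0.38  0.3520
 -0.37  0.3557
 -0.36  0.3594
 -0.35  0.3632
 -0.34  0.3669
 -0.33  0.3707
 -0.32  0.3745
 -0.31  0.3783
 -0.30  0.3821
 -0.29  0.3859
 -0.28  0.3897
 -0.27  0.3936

σ√T = 0.13 × 0.8660 = 0.1126
d₁ = [ln(335/350) + (0.011 + 0.13²/2)·0.75] / 0.1126 = [-0.0438 + 0.0146] / 0.1126 = -0.2595 which rounds to -0.26
d₂ = d₁ − σ√T = -0.2595 − 0.1126 = -0.3721 which rounds to -0.37
Pr(exercise) under Q = N(d₂) = 0.3557

0.3557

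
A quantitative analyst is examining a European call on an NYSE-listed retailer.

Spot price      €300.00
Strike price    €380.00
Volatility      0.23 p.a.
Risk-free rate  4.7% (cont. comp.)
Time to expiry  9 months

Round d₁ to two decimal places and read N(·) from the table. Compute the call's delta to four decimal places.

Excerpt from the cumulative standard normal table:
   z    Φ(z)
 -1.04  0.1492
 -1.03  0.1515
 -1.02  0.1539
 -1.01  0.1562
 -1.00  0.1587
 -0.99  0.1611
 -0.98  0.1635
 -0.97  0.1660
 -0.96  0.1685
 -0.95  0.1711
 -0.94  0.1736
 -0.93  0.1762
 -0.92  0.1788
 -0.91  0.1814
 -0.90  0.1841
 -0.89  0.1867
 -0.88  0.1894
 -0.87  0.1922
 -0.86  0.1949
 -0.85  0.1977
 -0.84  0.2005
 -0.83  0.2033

0.1814

σ√T = 0.23·√0.75 = 0.1992
d₁ = [ln(300/380) + (0.047 + 0.23²/2)·0.75] / 0.1992 = [-0.2364 + 0.0551] / 0.1992 = -0.9102 which rounds to -0.91
N(d₁) = N(-0.91) = 0.1814
Δ_call = N(d₁) = 0.1814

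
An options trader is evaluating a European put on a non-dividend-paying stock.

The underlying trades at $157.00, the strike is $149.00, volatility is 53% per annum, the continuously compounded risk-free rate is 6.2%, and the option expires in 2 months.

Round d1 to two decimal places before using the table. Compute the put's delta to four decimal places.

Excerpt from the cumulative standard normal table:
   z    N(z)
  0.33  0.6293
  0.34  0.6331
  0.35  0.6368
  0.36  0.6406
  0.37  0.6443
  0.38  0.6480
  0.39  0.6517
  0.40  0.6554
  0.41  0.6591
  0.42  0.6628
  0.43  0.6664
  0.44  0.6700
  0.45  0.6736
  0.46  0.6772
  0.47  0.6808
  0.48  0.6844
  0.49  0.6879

σ√T = 0.53·√0.1667 = 0.2164
d₁ = [ln(157/149) + (0.062 + 0.53²/2)·0.1667] / 0.2164 = [0.0523 + 0.0337] / 0.2164 = 0.3977 ≈ 0.40
N(d₁) = N(0.40) = 0.6554
Δ_put = N(d₁) − 1 = 0.6554 − 1 = -0.3446

-0.3446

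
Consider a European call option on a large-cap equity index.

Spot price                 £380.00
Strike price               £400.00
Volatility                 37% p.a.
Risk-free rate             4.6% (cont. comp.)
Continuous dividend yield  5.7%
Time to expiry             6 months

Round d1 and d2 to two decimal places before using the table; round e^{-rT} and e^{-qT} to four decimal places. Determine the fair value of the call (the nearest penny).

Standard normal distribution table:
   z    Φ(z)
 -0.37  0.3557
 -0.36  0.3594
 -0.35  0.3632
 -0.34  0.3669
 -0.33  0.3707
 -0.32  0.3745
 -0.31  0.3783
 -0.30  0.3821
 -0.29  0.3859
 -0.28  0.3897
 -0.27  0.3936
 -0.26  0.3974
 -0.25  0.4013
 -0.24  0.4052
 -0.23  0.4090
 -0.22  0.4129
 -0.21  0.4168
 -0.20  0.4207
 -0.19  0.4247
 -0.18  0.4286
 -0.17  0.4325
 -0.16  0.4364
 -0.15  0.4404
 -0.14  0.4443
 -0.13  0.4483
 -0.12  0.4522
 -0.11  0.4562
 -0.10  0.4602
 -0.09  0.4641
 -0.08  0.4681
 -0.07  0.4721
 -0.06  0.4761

σ√T = 0.37 × 0.7071 = 0.2616
ln(S/K) + (r − q + σ²/2)T = ln(380/400) + (0.046 − 0.057 + 0.37²/2)·0.5 = -0.0513 + 0.0287 = -0.0226
d₁ = -0.0226 / 0.2616 = -0.0863 ⇒ -0.09
d₂ = d₁ − σ√T = -0.0863 − 0.2616 = -0.3479 ⇒ -0.35
exp(−qT) = exp(−0.057·0.5) = 0.9719;  exp(−rT) = exp(−0.046·0.5) = 0.9773
C = 380·0.9719·N(-0.09) − 400·0.9773·N(-0.35) = 380·0.9719·0.4641 − 400·0.9773·0.3632 = 171.4023 − 141.9821 = 29.4202

£29.42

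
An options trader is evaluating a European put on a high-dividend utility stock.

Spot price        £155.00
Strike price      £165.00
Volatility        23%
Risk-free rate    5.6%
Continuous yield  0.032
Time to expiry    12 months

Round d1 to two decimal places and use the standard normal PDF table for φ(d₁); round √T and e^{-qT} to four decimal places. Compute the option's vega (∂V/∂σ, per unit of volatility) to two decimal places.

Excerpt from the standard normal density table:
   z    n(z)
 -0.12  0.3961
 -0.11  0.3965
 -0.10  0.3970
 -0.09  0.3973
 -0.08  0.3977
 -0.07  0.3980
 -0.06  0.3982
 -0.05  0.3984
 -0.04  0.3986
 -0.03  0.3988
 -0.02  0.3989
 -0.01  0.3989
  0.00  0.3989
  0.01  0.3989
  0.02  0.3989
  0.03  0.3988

σ√T = 0.23 × 1.0000 = 0.2300
d₁ = [ln(155/165) + (0.056 − 0.032 + ½·0.23²)·1] / (σ√T) = (-0.0625 + 0.0505) / 0.2300 = -0.0525 which rounds to -0.05
√T = √1 = 1.0000
φ(d₁) = φ(-0.05) = 0.3984
exp(−qT) = exp(−0.032·1) = 0.9685
vega = S·exp(−qT)·φ(d₁)·√T = 155·0.9685·0.3984·1.0000 = 59.8068

59.81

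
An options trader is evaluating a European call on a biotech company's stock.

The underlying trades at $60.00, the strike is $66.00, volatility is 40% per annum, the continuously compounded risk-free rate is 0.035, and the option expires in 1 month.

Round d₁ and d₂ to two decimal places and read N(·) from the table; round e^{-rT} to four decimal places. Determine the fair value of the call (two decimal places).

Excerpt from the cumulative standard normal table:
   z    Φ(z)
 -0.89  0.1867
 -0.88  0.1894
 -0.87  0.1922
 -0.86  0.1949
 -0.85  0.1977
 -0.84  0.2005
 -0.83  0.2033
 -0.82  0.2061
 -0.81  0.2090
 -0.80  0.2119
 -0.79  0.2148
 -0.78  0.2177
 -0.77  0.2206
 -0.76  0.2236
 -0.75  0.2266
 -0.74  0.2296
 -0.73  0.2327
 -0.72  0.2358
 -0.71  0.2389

$0.95

T = 0.08333;  σ√T = 0.1155
d₁ = [ln(60/66) + (0.035 + ½·0.4²)·0.08333] / (σ√T) = (-0.0953 + 0.0096) / 0.1155 = -0.7424 → -0.74
d₂ = -0.7424 − 0.1155 = -0.8579 → -0.86
exp(−rT) = exp(−0.035·0.08333) = 0.9971
N(d₁) = N(-0.74) = 0.2296;  N(d₂) = N(-0.86) = 0.1949
C = 60·0.2296 − 66·0.9971·0.1949 = 13.7760 − 12.8261 = 0.9499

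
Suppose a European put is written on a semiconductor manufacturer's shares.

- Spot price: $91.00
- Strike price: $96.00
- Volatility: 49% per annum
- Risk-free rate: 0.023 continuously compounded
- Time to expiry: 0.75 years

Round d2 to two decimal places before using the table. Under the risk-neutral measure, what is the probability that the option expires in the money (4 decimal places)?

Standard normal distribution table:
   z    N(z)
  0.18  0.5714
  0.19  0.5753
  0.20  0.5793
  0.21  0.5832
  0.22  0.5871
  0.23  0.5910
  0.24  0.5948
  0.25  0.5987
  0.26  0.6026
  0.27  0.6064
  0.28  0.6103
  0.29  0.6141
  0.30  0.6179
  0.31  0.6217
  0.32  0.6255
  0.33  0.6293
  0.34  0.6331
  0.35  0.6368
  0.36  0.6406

0.6179

T = 0.75;  σ√T = 0.4244
d₁ = [ln(91/96) + (0.023 + 0.49²/2)·0.75] / 0.4244 = [-0.0535 + 0.1073] / 0.4244 = 0.1268 ⇒ 0.13
d₂ = d₁ − σ√T = 0.1268 − 0.4244 = -0.2976 ⇒ -0.30
Pr(exercise) under Q = N(−d₂) = N(0.30) = 0.6179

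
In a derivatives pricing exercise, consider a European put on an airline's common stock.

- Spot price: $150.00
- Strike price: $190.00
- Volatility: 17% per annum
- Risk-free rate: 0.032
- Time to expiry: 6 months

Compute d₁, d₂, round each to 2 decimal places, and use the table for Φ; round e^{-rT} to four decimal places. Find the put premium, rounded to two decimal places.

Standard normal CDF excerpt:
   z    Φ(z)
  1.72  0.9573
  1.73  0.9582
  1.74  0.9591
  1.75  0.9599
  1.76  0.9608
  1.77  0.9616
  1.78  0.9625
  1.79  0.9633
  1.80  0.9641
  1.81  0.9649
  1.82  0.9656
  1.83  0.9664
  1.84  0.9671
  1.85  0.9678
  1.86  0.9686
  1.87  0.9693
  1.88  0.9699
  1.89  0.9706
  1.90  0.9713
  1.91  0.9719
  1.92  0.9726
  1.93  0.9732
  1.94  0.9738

$37.24

σ√T = 0.17·√0.5 = 0.1202
d₁ = [ln(150/190) + (0.032 + ½·0.17²)·0.5] / (σ√T) = (-0.2364 + 0.0232) / 0.1202 = -1.7733 → -1.77
d₂ = -1.7733 − 0.1202 = -1.8935 → -1.89
exp(−rT) = exp(−0.032·0.5) = 0.9841
N(−d₂) = N(1.89) = 0.9706;  N(−d₁) = N(1.77) = 0.9616
P = 190·0.9841·0.9706 − 150·0.9616 = 181.4818 − 144.2400 = 37.2418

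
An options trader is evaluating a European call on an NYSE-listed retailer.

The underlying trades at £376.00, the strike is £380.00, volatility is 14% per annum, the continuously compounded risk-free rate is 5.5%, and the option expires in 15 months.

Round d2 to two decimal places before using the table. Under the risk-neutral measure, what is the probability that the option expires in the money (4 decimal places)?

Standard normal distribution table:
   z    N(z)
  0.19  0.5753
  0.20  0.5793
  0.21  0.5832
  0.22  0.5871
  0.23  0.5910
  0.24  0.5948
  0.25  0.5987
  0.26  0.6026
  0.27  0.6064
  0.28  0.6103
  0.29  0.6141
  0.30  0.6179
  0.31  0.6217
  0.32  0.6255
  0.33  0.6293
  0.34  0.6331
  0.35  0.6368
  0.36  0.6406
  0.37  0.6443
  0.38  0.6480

T = 1.25;  σ√T = 0.1565
d₁ = [ln(376/380) + (0.055 + 0.14²/2)·1.25] / 0.1565 = [-0.0106 + 0.0810] / 0.1565 = 0.4499 → 0.45
d₂ = d₁ − σ√T = 0.4499 − 0.1565 = 0.2934 → 0.29
Pr(exercise) under Q = N(d₂) = 0.6141

0.6141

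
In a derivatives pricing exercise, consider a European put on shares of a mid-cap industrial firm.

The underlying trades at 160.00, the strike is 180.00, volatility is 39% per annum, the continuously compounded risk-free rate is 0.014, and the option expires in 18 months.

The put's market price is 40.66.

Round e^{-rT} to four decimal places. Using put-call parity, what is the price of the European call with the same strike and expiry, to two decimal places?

24.40

exp(−rT) = exp(−0.014·1.5) = 0.9792
Put-call parity: C − P = S − K·e^(−rT) = 160 − 180·0.9792 = 160 − 176.2560 = -16.2560
C = P + (C − P) = 40.66 + (-16.2560) = 24.4040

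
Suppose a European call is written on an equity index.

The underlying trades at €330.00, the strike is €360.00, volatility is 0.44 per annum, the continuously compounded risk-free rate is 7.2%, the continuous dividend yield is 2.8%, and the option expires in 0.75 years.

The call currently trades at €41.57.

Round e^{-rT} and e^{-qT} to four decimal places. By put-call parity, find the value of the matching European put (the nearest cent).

€59.50

exp(−qT) = exp(−0.028·0.75) = 0.9792;  exp(−rT) = exp(−0.072·0.75) = 0.9474
Put-call parity: C − P = S·e^(−qT) − K·e^(−rT) = 330·0.9792 − 360·0.9474 = 323.1360 − 341.0640 = -17.9280
P = C − (C − P) = 41.57 − (-17.9280) = 59.4980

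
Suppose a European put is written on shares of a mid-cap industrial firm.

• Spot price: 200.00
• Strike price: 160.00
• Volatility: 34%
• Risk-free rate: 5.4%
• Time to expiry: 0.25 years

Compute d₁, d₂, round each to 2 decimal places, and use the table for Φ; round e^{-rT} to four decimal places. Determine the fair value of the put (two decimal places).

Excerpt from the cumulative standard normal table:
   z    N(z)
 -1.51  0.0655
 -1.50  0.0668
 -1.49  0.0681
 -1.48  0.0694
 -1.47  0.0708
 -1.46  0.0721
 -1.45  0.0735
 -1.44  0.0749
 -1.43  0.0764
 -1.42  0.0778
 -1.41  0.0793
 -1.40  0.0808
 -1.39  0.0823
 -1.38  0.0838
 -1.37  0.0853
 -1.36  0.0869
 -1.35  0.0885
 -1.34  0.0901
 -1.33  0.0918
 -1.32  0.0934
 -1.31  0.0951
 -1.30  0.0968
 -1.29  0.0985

T = 0.25;  σ√T = 0.1700
d₁ = [ln(200/160) + (0.054 + 0.34²/2)·0.25] / 0.1700 = [0.2231 + 0.0280] / 0.1700 = 1.4770 which rounds to 1.48
d₂ = d₁ − σ√T = 1.4770 − 0.1700 = 1.3070 which rounds to 1.31
e^(−rT) = e^(−0.054·0.25) = 0.9866
P = 160·0.9866·N(-1.31) − 200·N(-1.48) = 160·0.9866·0.0951 − 200·0.0694 = 15.0121 − 13.8800 = 1.1321

1.13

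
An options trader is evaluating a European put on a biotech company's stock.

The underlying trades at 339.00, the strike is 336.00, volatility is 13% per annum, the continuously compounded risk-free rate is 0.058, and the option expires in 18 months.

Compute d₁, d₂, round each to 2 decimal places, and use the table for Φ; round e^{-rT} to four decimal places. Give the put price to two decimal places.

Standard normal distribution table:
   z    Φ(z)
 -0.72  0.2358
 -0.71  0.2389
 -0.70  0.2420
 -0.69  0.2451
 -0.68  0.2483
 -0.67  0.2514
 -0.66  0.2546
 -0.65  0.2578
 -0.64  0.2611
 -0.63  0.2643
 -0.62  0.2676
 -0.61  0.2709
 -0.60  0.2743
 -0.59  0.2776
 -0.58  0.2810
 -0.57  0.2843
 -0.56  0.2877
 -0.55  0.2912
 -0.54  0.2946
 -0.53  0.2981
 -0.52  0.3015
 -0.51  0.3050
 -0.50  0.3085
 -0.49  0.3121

σ√T = 0.13 × 1.2247 = 0.1592
d₁ = [ln(339/336) + (0.058 + 0.13²/2)·1.5] / 0.1592 = [0.0089 + 0.0997] / 0.1592 = 0.6819 → 0.68
d₂ = d₁ − σ√T = 0.6819 − 0.1592 = 0.5226 → 0.52
exp(−rT) = exp(−0.058·1.5) = 0.9167
P = 336·0.9167·N(-0.52) − 339·N(-0.68) = 336·0.9167·0.3015 − 339·0.2483 = 92.8654 − 84.1737 = 8.6917

8.69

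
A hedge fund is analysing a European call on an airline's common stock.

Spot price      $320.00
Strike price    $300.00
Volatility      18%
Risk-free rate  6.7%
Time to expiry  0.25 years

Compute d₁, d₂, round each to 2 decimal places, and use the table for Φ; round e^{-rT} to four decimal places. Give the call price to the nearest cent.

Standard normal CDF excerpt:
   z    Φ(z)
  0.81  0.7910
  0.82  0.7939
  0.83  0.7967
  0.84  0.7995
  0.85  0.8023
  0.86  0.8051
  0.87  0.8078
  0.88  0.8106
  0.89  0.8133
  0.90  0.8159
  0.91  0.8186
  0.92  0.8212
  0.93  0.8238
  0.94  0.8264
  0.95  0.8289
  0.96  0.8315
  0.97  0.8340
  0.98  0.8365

$27.73

T = 0.25;  σ√T = 0.0900
ln(S/K) + (r + σ²/2)T = ln(320/300) + (0.067 + 0.18²/2)·0.25 = 0.0645 + 0.0208 = 0.0853
d₁ = 0.0853 / 0.0900 = 0.9482 ⇒ 0.95
d₂ = d₁ − σ√T = 0.9482 − 0.0900 = 0.8582 ⇒ 0.86
exp(−rT) = exp(−0.067·0.25) = 0.9834
C = 320·N(0.95) − 300·0.9834·N(0.86) = 320·0.8289 − 300·0.9834·0.8051 = 265.2480 − 237.5206 = 27.7274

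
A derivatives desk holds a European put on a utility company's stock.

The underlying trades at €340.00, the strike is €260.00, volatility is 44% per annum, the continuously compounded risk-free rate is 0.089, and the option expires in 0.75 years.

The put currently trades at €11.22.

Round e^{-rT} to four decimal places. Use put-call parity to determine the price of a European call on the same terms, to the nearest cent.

€108.02

exp(−rT) = exp(−0.089·0.75) = 0.9354
Put-call parity: C − P = S − K·e^(−rT) = 340 − 260·0.9354 = 340 − 243.2040 = 96.7960
C = P + (C − P) = 11.22 + (96.7960) = 108.0160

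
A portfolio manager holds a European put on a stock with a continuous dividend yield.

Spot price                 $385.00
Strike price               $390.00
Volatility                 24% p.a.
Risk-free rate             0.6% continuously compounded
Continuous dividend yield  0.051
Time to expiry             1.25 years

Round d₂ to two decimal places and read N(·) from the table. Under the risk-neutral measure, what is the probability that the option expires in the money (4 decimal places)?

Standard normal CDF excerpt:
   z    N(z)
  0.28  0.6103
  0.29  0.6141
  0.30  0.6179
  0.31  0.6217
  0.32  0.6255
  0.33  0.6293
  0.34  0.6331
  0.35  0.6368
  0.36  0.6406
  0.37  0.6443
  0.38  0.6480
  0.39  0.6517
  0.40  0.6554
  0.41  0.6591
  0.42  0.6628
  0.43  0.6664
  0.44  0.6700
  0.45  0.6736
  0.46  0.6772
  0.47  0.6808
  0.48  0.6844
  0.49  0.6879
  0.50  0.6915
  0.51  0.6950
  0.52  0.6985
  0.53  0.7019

0.6517

σ√T = 0.24·√1.25 = 0.2683
ln(S/K) + (r − q + σ²/2)T = ln(385/390) + (0.006 − 0.051 + 0.24²/2)·1.25 = -0.0129 − 0.0202 = -0.0332
d₁ = -0.0332 / 0.2683 = -0.1236 which rounds to -0.12
d₂ = d₁ − σ√T = -0.1236 − 0.2683 = -0.3919 which rounds to -0.39
Pr(exercise) under Q = N(−d₂) = N(0.39) = 0.6517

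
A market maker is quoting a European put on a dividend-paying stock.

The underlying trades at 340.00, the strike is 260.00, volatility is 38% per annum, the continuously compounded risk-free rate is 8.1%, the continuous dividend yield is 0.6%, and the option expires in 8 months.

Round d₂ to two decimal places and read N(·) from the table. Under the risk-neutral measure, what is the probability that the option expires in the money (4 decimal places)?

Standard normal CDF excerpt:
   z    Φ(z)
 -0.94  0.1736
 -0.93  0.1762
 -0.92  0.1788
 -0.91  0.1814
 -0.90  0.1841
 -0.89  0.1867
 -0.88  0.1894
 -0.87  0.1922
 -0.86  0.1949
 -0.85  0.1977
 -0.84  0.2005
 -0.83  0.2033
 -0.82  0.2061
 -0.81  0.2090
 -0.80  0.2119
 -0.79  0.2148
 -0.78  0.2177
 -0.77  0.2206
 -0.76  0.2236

0.1922

σ√T = 0.38 × 0.8165 = 0.3103
d₁ = [ln(340/260) + (0.081 − 0.006 + ½·0.38²)·0.6667] / (σ√T) = (0.2683 + 0.0981) / 0.3103 = 1.1809 ⇒ 1.18
d₂ = 1.1809 − 0.3103 = 0.8706 ⇒ 0.87
Pr(exercise) under Q = N(−d₂) = N(-0.87) = 0.1922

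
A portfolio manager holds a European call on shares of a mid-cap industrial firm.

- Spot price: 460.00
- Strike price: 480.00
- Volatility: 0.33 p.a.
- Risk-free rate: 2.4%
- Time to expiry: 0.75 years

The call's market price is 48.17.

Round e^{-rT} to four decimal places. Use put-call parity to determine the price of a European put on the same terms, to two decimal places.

59.63

exp(−rT) = exp(−0.024·0.75) = 0.9822
Put-call parity: C − P = S − K·e^(−rT) = 460 − 480·0.9822 = 460 − 471.4560 = -11.4560
P = C − (C − P) = 48.17 − (-11.4560) = 59.6260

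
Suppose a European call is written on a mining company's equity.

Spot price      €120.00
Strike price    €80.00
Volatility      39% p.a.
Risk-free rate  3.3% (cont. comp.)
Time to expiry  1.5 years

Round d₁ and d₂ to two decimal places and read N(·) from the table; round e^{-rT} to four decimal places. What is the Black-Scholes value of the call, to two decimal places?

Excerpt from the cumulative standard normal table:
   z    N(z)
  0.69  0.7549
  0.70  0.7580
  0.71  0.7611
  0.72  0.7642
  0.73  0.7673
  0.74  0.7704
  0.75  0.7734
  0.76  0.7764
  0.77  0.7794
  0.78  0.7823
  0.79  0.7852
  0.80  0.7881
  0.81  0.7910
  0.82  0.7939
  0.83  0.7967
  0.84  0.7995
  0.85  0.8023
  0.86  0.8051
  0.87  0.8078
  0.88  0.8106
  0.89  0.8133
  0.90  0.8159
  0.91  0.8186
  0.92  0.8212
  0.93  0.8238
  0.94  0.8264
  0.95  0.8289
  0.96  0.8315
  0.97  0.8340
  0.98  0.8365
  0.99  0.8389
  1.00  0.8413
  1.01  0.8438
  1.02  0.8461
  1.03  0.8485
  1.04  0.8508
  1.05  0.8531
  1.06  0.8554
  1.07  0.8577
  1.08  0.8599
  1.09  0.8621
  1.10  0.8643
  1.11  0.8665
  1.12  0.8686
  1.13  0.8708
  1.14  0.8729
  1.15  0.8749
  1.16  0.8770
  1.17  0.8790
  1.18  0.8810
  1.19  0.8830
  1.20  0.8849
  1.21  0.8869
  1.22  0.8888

T = 1.5;  σ√T = 0.4777
ln(S/K) + (r + σ²/2)T = ln(120/80) + (0.033 + 0.39²/2)·1.5 = 0.4055 + 0.1636 = 0.5690
d₁ = 0.5690 / 0.4777 = 1.1913 which rounds to 1.19
d₂ = d₁ − σ√T = 1.1913 − 0.4777 = 0.7137 which rounds to 0.71
e^(−rT) = e^(−0.033·1.5) = 0.9517
N(d₁) = N(1.19) = 0.8830;  N(d₂) = N(0.71) = 0.7611
C = 120·0.8830 − 80·0.9517·0.7611 = 105.9600 − 57.9471 = 48.0129

€48.01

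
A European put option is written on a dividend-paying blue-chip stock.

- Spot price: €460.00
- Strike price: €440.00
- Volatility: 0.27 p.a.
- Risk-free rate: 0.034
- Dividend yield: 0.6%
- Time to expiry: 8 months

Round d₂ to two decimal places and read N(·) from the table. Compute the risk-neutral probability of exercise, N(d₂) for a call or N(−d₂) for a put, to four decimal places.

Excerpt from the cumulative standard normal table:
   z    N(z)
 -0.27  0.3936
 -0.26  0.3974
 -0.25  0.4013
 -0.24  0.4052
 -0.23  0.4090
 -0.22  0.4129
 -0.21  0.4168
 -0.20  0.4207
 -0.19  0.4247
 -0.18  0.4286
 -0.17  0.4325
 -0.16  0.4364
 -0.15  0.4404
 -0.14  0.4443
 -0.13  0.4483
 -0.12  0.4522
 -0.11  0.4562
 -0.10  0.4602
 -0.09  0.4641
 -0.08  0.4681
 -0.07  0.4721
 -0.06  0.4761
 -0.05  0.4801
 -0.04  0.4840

0.4286

T = 0.6667;  σ√T = 0.2205
ln(S/K) + (r − q + σ²/2)T = ln(460/440) + (0.034 − 0.006 + 0.27²/2)·0.6667 = 0.0445 + 0.0430 = 0.0874
d₁ = 0.0874 / 0.2205 = 0.3965 which rounds to 0.40
d₂ = d₁ − σ√T = 0.3965 − 0.2205 = 0.1761 which rounds to 0.18
Pr(exercise) under Q = N(−d₂) = N(-0.18) = 0.4286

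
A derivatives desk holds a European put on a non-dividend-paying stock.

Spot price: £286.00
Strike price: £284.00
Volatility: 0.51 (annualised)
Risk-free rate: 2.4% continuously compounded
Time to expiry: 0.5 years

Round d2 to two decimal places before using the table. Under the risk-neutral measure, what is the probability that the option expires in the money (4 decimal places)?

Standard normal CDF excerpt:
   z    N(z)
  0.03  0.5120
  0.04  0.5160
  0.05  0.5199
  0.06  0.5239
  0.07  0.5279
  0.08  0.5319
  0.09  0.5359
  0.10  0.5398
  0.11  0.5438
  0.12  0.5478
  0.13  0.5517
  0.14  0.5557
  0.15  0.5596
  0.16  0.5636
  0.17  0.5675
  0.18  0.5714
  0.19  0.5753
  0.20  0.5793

σ√T = 0.51·√0.5 = 0.3606
d₁ = [ln(286/284) + (0.024 + 0.51²/2)·0.5] / 0.3606 = [0.0070 + 0.0770] / 0.3606 = 0.2330 ⇒ 0.23
d₂ = d₁ − σ√T = 0.2330 − 0.3606 = -0.1276 ⇒ -0.13
Risk-neutral Pr[S_T < K] = N(−d₂) = N(0.13) = 0.5517

0.5517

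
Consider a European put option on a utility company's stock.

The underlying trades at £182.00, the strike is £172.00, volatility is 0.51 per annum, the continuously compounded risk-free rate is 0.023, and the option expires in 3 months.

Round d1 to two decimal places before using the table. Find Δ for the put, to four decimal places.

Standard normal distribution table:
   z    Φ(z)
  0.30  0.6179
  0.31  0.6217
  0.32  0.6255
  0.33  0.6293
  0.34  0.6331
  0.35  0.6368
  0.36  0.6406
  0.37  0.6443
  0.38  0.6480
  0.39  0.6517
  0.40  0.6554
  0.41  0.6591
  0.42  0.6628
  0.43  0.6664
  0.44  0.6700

σ√T = 0.51 × 0.5000 = 0.2550
d₁ = [ln(182/172) + (0.023 + 0.51²/2)·0.25] / 0.2550 = [0.0565 + 0.0383] / 0.2550 = 0.3717 ⇒ 0.37
N(d₁) = N(0.37) = 0.6443
Δ_put = N(d₁) − 1 = 0.6443 − 1 = -0.3557

-0.3557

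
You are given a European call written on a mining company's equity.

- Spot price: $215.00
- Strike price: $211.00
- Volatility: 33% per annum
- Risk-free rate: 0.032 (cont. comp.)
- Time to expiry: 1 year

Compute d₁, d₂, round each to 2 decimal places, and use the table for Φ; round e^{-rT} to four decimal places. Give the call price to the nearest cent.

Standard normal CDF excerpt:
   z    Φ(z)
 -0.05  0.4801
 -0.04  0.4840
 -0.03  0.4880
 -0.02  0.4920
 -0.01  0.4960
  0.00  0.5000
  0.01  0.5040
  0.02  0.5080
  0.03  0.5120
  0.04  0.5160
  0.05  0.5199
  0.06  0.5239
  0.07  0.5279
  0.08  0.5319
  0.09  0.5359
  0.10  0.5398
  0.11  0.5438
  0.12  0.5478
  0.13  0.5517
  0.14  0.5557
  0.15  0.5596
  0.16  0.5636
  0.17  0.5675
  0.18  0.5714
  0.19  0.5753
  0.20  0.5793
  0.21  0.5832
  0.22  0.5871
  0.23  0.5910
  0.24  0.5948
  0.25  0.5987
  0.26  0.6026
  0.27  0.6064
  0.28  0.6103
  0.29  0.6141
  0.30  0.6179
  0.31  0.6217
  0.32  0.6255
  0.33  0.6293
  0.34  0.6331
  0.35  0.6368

$33.12

T = 1;  σ√T = 0.3300
d₁ = [ln(215/211) + (0.032 + 0.33²/2)·1] / 0.3300 = [0.0188 + 0.0864] / 0.3300 = 0.3189 ≈ 0.32
d₂ = d₁ − σ√T = 0.3189 − 0.3300 = -0.0111 ≈ -0.01
exp(−rT) = exp(−0.032·1) = 0.9685
C = 215·N(0.32) − 211·0.9685·N(-0.01) = 215·0.6255 − 211·0.9685·0.4960 = 134.4825 − 101.3593 = 33.1232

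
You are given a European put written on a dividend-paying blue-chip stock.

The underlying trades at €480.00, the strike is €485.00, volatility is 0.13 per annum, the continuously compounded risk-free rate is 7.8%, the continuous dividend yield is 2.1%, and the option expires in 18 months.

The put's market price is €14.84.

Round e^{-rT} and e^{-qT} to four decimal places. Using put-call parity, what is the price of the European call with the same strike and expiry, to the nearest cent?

e^(−qT) = e^(−0.021·1.5) = 0.9690;  e^(−rT) = e^(−0.078·1.5) = 0.8896
Put-call parity: C − P = S·e^(−qT) − K·e^(−rT) = 480·0.9690 − 485·0.8896 = 465.1200 − 431.4560 = 33.6640
C = P + (C − P) = 14.84 + (33.6640) = 48.5040

€48.50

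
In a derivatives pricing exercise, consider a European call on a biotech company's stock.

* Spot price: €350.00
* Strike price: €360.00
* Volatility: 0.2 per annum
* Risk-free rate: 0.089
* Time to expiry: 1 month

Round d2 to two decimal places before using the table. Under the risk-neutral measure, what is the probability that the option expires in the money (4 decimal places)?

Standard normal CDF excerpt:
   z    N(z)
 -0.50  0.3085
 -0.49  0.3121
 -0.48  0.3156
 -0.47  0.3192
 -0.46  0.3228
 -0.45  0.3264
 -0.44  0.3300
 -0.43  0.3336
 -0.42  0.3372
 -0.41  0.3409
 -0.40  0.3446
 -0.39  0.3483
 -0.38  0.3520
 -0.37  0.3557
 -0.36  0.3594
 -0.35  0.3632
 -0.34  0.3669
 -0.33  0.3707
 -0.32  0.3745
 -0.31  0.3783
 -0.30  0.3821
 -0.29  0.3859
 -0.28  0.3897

0.3483

σ√T = 0.2 × 0.2887 = 0.0577
d₁ = [ln(350/360) + (0.089 + ½·0.2²)·0.08333] / (σ√T) = (-0.0282 + 0.0091) / 0.0577 = -0.3306 → -0.33
d₂ = -0.3306 − 0.0577 = -0.3883 → -0.39
Pr(exercise) under Q = N(d₂) = 0.3483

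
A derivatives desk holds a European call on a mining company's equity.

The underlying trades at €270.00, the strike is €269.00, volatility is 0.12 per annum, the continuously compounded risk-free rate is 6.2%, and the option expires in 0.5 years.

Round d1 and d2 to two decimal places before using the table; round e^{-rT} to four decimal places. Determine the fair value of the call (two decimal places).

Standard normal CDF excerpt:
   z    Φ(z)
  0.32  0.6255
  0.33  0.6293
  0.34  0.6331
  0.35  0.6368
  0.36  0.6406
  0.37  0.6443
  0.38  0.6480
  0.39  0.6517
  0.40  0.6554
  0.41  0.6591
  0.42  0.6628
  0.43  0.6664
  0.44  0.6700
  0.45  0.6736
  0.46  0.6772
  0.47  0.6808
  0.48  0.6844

€13.84

T = 0.5;  σ√T = 0.0849
d₁ = [ln(270/269) + (0.062 + 0.12²/2)·0.5] / 0.0849 = [0.0037 + 0.0346] / 0.0849 = 0.4515 ≈ 0.45
d₂ = d₁ − σ√T = 0.4515 − 0.0849 = 0.3666 ≈ 0.37
e^(−rT) = e^(−0.062·0.5) = 0.9695
N(d₁) = N(0.45) = 0.6736;  N(d₂) = N(0.37) = 0.6443
C = 270·0.6736 − 269·0.9695·0.6443 = 181.8720 − 168.0305 = 13.8415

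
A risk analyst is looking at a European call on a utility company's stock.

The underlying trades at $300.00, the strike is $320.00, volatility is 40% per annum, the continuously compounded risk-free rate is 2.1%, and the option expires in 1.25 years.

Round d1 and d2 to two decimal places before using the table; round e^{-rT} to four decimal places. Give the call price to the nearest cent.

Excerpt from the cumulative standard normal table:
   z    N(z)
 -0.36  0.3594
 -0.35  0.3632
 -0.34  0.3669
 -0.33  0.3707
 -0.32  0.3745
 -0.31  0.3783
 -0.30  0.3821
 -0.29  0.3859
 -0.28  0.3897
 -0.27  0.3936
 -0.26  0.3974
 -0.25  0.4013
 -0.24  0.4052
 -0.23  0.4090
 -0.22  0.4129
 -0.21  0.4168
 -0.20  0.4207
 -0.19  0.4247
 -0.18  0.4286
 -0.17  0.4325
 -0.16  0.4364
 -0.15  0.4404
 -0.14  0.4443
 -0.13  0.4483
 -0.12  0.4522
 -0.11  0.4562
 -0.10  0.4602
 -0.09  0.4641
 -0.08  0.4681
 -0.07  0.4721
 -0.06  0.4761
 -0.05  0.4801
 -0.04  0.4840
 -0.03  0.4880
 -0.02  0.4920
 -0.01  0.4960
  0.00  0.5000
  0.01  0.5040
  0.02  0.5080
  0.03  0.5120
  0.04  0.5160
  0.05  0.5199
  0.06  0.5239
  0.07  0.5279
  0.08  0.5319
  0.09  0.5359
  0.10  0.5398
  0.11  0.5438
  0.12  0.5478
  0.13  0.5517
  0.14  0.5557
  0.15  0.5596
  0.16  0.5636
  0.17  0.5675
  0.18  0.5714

σ√T = 0.4·√1.25 = 0.4472
d₁ = [ln(300/320) + (0.021 + 0.4²/2)·1.25] / 0.4472 = [-0.0645 + 0.1263] / 0.4472 = 0.1380 ⇒ 0.14
d₂ = d₁ − σ√T = 0.1380 − 0.4472 = -0.3092 ⇒ -0.31
exp(−rT) = exp(−0.021·1.25) = 0.9741
N(d₁) = N(0.14) = 0.5557;  N(d₂) = N(-0.31) = 0.3783
C = 300·0.5557 − 320·0.9741·0.3783 = 166.7100 − 117.9206 = 48.7894

$48.79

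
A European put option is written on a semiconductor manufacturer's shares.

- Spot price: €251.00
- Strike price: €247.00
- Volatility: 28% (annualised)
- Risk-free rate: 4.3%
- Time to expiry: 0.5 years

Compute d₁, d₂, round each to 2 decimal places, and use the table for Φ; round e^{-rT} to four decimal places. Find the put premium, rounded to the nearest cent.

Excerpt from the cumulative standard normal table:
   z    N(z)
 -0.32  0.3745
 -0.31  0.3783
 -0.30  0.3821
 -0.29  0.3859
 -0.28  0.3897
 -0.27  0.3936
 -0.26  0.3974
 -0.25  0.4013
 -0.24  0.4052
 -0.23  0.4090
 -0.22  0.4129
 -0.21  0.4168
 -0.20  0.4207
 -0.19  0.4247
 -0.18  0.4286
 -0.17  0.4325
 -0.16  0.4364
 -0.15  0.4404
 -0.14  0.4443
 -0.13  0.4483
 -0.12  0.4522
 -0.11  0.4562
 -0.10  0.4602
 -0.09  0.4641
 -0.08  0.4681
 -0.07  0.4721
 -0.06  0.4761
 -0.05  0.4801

€15.33

T = 0.5;  σ√T = 0.1980
d₁ = [ln(251/247) + (0.043 + 0.28²/2)·0.5] / 0.1980 = [0.0161 + 0.0411] / 0.1980 = 0.2887 ⇒ 0.29
d₂ = d₁ − σ√T = 0.2887 − 0.1980 = 0.0907 ⇒ 0.09
e^(−rT) = e^(−0.043·0.5) = 0.9787
P = 247·0.9787·N(-0.09) − 251·N(-0.29) = 247·0.9787·0.4641 − 251·0.3859 = 112.1910 − 96.8609 = 15.3301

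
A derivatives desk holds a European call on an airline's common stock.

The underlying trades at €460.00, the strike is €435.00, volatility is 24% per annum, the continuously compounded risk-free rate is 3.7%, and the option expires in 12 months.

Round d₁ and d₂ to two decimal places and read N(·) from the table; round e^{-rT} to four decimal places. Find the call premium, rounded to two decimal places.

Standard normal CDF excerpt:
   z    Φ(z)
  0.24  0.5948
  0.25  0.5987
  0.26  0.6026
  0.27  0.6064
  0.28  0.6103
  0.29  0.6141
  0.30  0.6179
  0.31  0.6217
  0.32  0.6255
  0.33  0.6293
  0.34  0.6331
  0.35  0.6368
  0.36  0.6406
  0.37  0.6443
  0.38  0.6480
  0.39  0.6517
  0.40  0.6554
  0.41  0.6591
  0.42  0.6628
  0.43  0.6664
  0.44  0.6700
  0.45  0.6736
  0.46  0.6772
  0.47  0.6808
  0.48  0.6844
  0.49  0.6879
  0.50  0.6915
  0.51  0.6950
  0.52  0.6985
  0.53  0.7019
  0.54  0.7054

σ√T = 0.24 × 1.0000 = 0.2400
d₁ = [ln(460/435) + (0.037 + 0.24²/2)·1] / 0.2400 = [0.0559 + 0.0658] / 0.2400 = 0.5070 ≈ 0.51
d₂ = d₁ − σ√T = 0.5070 − 0.2400 = 0.2670 ≈ 0.27
e^(−rT) = e^(−0.037·1) = 0.9637
C = 460·N(0.51) − 435·0.9637·N(0.27) = 460·0.6950 − 435·0.9637·0.6064 = 319.7000 − 254.2086 = 65.4914

€65.49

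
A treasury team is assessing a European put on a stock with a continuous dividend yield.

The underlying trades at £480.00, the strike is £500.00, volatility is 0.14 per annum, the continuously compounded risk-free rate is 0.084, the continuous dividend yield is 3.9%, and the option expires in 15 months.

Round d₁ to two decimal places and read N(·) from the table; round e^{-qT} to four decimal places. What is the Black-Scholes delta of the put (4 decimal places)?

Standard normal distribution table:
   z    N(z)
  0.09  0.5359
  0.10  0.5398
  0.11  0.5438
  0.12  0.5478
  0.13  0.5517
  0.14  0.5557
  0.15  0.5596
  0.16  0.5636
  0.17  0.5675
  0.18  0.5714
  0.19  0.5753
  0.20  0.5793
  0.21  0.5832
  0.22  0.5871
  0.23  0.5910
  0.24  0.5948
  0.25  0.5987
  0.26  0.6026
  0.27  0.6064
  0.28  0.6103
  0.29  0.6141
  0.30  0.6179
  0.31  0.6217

-0.4082

σ√T = 0.14 × 1.1180 = 0.1565
d₁ = [ln(480/500) + (0.084 − 0.039 + ½·0.14²)·1.25] / (σ√T) = (-0.0408 + 0.0685) / 0.1565 = 0.1768 which rounds to 0.18
N(d₁) = N(0.18) = 0.5714
Δ_put = exp(−qT)·(N(d₁) − 1) = 0.9524·(0.5714 − 1) = -0.4082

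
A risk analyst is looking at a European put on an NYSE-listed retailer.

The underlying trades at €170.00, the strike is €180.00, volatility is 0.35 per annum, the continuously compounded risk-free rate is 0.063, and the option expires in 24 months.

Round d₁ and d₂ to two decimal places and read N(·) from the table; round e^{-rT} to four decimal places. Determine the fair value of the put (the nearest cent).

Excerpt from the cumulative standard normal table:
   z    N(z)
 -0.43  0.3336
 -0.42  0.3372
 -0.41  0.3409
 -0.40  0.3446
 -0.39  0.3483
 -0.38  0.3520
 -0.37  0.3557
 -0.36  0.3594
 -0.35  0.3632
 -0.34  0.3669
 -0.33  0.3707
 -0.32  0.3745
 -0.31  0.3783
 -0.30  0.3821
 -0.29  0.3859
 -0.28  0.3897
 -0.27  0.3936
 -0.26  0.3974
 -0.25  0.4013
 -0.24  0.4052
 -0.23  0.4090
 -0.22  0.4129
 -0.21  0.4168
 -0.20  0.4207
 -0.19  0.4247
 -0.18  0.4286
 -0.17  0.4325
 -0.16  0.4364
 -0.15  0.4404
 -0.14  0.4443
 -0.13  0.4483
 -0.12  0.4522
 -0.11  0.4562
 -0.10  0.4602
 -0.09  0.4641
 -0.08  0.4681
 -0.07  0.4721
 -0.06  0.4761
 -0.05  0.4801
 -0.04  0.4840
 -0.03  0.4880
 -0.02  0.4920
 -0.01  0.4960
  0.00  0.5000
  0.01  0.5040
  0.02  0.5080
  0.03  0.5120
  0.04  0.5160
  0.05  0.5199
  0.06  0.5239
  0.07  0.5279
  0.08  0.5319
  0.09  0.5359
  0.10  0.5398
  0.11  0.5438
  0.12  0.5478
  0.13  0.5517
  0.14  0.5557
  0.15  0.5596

σ√T = 0.35·√2 = 0.4950
d₁ = [ln(170/180) + (0.063 + 0.35²/2)·2] / 0.4950 = [-0.0572 + 0.2485] / 0.4950 = 0.3866 → 0.39
d₂ = d₁ − σ√T = 0.3866 − 0.4950 = -0.1084 → -0.11
exp(−rT) = exp(−0.063·2) = 0.8816
N(−d₂) = N(0.11) = 0.5438;  N(−d₁) = N(-0.39) = 0.3483
P = 180·0.8816·0.5438 − 170·0.3483 = 86.2945 − 59.2110 = 27.0835

€27.08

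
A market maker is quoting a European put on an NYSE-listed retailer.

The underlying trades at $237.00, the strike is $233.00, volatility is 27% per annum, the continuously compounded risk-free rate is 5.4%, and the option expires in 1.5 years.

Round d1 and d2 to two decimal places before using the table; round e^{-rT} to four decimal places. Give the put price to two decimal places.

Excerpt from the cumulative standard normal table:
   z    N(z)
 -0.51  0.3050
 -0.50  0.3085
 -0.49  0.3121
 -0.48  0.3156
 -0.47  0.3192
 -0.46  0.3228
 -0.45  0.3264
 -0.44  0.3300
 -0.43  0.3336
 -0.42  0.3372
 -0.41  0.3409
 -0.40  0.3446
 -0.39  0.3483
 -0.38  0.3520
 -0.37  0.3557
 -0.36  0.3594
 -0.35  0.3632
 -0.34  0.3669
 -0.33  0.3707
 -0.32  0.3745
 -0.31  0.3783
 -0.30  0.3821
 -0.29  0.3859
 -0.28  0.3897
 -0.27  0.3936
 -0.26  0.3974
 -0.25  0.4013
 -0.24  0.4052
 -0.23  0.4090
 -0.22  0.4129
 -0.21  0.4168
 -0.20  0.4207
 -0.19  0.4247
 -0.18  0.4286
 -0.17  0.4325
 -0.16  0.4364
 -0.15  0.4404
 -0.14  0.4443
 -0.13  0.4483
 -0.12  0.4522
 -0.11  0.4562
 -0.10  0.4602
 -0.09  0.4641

$19.82

σ√T = 0.27 × 1.2247 = 0.3307
d₁ = [ln(237/233) + (0.054 + ½·0.27²)·1.5] / (σ√T) = (0.0170 + 0.1357) / 0.3307 = 0.4618 ≈ 0.46
d₂ = 0.4618 − 0.3307 = 0.1311 ≈ 0.13
exp(−rT) = exp(−0.054·1.5) = 0.9222
N(−d₂) = N(-0.13) = 0.4483;  N(−d₁) = N(-0.46) = 0.3228
P = 233·0.9222·0.4483 − 237·0.3228 = 96.3274 − 76.5036 = 19.8238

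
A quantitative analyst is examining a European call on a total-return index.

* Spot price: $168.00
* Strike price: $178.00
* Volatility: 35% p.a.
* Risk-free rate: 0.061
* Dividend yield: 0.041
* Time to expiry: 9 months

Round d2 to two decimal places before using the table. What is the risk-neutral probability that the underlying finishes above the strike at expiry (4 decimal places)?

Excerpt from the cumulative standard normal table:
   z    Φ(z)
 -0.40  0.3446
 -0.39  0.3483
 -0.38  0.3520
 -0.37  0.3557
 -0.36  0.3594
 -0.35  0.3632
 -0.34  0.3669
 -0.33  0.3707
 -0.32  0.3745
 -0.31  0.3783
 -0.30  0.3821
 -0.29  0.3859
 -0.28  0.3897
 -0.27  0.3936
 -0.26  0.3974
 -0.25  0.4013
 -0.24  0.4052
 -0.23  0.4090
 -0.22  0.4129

T = 0.75;  σ√T = 0.3031
d₁ = [ln(168/178) + (0.061 − 0.041 + ½·0.35²)·0.75] / (σ√T) = (-0.0578 + 0.0609) / 0.3031 = 0.0103 ⇒ 0.01
d₂ = 0.0103 − 0.3031 = -0.2928 ⇒ -0.29
Pr(exercise) under Q = N(d₂) = 0.3859

0.3859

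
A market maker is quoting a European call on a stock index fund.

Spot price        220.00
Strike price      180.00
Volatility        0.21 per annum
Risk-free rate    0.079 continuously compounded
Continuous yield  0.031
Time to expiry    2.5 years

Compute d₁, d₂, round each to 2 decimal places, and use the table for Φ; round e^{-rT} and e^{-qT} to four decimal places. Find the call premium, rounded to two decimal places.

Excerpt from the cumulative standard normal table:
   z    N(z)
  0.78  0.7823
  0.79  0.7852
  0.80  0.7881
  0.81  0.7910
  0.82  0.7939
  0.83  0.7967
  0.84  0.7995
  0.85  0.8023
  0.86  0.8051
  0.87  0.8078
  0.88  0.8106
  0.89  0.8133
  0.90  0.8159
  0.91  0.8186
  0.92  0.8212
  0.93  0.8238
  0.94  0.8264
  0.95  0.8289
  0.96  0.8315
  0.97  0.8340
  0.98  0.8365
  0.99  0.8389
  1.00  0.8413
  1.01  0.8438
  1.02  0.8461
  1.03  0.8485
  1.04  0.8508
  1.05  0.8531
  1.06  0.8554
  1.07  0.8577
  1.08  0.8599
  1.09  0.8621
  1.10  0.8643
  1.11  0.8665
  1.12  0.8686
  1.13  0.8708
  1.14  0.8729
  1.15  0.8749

T = 2.5;  σ√T = 0.3320
d₁ = [ln(220/180) + (0.079 − 0.031 + 0.21²/2)·2.5] / 0.3320 = [0.2007 + 0.1751] / 0.3320 = 1.1318 ⇒ 1.13
d₂ = d₁ − σ√T = 1.1318 − 0.3320 = 0.7997 ⇒ 0.80
exp(−qT) = exp(−0.031·2.5) = 0.9254;  exp(−rT) = exp(−0.079·2.5) = 0.8208
C = 220·0.9254·N(1.13) − 180·0.8208·N(0.80) = 220·0.9254·0.8708 − 180·0.8208·0.7881 = 177.2844 − 116.4370 = 60.8474

60.85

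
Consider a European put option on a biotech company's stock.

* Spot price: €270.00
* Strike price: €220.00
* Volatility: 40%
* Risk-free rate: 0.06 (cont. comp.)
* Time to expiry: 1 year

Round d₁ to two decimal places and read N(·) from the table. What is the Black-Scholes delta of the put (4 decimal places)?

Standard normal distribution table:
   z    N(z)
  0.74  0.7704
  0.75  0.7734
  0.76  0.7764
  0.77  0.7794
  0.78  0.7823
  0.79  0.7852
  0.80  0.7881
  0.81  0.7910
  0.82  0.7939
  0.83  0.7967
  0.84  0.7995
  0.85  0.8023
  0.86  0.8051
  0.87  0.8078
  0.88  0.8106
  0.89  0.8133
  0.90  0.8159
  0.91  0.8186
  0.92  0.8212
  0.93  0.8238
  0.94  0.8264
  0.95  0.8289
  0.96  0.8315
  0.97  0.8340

σ√T = 0.4·√1 = 0.4000
d₁ = [ln(270/220) + (0.06 + 0.4²/2)·1] / 0.4000 = [0.2048 + 0.1400] / 0.4000 = 0.8620 which rounds to 0.86
N(d₁) = N(0.86) = 0.8051
Δ_put = N(d₁) − 1 = 0.8051 − 1 = -0.1949

-0.1949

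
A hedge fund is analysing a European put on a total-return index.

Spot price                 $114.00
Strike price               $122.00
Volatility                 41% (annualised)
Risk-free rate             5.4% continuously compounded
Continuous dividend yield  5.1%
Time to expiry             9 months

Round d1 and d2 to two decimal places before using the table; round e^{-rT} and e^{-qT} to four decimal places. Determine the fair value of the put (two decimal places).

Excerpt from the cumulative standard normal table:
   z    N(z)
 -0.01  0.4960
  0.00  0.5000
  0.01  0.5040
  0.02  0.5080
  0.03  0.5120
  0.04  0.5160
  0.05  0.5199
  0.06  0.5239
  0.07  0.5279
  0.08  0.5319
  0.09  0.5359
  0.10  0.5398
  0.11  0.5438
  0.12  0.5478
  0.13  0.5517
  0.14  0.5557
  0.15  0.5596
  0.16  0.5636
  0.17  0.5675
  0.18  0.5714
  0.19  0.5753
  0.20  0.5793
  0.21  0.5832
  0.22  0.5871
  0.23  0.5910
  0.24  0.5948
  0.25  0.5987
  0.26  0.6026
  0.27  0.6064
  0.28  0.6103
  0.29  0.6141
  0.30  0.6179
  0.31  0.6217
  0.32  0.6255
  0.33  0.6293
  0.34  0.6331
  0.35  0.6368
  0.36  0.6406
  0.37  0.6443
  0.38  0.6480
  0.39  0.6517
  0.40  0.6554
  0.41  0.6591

σ√T = 0.41 × 0.8660 = 0.3551
d₁ = [ln(114/122) + (0.054 − 0.051 + 0.41²/2)·0.75] / 0.3551 = [-0.0678 + 0.0653] / 0.3551 = -0.0071 ≈ -0.01
d₂ = d₁ − σ√T = -0.0071 − 0.3551 = -0.3622 ≈ -0.36
e^(−qT) = e^(−0.051·0.75) = 0.9625;  e^(−rT) = e^(−0.054·0.75) = 0.9603
N(−d₂) = N(0.36) = 0.6406;  N(−d₁) = N(0.01) = 0.5040
P = 122·0.9603·0.6406 − 114·0.9625·0.5040 = 75.0505 − 55.3014 = 19.7491

$19.75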